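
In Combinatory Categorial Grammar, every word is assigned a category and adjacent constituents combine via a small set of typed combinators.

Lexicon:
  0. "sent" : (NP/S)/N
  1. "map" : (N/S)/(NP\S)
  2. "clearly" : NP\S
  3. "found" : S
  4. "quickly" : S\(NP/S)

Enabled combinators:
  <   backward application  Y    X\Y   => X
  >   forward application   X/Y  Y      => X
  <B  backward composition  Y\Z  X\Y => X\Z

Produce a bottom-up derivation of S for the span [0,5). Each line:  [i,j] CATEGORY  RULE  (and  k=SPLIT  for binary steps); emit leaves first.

[0,5] S   <
  [0,4] NP/S   >
    [0,1] "sent" : (NP/S)/N
    [1,4] N   >
      [1,3] N/S   >
        [1,2] "map" : (N/S)/(NP\S)
        [2,3] "clearly" : NP\S
      [3,4] "found" : S
  [4,5] "quickly" : S\(NP/S)

[0,1] (NP/S)/N  lex  "sent"
[1,2] (N/S)/(NP\S)  lex  "map"
[2,3] NP\S  lex  "clearly"
[1,3] N/S  >  k=2
[3,4] S  lex  "found"
[1,4] N  >  k=3
[0,4] NP/S  >  k=1
[4,5] S\(NP/S)  lex  "quickly"
[0,5] S  <  k=4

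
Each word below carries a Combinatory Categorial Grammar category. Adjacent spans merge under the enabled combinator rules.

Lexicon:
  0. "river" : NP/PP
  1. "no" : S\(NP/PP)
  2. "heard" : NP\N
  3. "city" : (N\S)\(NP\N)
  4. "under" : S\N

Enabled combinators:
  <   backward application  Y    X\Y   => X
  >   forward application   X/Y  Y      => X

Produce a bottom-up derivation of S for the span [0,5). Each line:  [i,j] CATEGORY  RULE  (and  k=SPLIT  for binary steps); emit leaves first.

[0,1] NP/PP  lex  "river"
[1,2] S\(NP/PP)  lex  "no"
[0,2] S  <  k=1
[2,3] NP\N  lex  "heard"
[3,4] (N\S)\(NP\N)  lex  "city"
[2,4] N\S  <  k=3
[0,4] N  <  k=2
[4,5] S\N  lex  "under"
[0,5] S  <  k=4

[0,5] S   <
  [0,4] N   <
    [0,2] S   <
      [0,1] "river" : NP/PP
      [1,2] "no" : S\(NP/PP)
    [2,4] N\S   <
      [2,3] "heard" : NP\N
      [3,4] "city" : (N\S)\(NP\N)
  [4,5] "under" : S\N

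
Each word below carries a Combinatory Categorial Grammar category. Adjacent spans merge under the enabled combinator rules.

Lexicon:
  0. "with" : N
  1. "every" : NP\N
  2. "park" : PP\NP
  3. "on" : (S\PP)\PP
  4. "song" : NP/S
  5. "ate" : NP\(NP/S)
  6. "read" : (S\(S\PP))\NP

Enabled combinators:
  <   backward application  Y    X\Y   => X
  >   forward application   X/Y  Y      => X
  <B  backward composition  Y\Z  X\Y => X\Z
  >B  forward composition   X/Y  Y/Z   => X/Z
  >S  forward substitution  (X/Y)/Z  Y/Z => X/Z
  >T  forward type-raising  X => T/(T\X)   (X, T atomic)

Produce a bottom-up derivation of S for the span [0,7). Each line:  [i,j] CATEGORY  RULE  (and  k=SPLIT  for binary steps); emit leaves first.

[0,7] S   <
  [0,4] S\PP   <
    [0,3] PP   <
      [0,1] "with" : N
      [1,3] PP\N   <B
        [1,2] "every" : NP\N
        [2,3] "park" : PP\NP
    [3,4] "on" : (S\PP)\PP
  [4,7] S\(S\PP)   <
    [4,6] NP   <
      [4,5] "song" : NP/S
      [5,6] "ate" : NP\(NP/S)
    [6,7] "read" : (S\(S\PP))\NP

[0,1] N  lex  "with"
[1,2] NP\N  lex  "every"
[2,3] PP\NP  lex  "park"
[1,3] PP\N  <B  k=2
[0,3] PP  <  k=1
[3,4] (S\PP)\PP  lex  "on"
[0,4] S\PP  <  k=3
[4,5] NP/S  lex  "song"
[5,6] NP\(NP/S)  lex  "ate"
[4,6] NP  <  k=5
[6,7] (S\(S\PP))\NP  lex  "read"
[4,7] S\(S\PP)  <  k=6
[0,7] S  <  k=4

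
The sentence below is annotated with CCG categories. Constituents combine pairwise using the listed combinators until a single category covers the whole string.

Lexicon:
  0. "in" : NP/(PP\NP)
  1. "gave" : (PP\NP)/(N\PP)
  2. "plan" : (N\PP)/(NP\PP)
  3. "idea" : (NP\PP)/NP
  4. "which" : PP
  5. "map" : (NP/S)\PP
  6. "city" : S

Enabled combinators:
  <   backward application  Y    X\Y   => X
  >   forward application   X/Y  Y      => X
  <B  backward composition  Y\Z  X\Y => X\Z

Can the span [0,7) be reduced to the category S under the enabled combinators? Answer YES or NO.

NO

NP/(PP\NP) (PP\NP)/(N\PP) (N\PP)/(NP\PP) (NP\PP)/NP PP (NP/S)\PP S
CKY chart[0,7] = {NP}; S ∉ chart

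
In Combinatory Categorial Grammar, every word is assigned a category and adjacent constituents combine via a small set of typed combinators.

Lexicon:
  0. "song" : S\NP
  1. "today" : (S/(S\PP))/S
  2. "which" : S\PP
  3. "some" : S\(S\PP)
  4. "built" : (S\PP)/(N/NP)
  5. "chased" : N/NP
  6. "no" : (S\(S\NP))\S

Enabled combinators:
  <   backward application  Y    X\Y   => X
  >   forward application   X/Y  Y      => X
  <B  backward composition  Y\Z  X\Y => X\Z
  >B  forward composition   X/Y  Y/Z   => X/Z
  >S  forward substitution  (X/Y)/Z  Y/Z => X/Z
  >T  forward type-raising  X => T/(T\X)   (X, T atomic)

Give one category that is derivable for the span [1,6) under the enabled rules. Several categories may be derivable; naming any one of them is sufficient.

S

[0,7] S   <
  [0,1] "song" : S\NP
  [1,7] S\(S\NP)   <
    [1,6] S   >
      [1,4] S/(S\PP)   >
        [1,2] "today" : (S/(S\PP))/S
        [2,4] S   <
          [2,3] "which" : S\PP
          [3,4] "some" : S\(S\PP)
      [4,6] S\PP   >
        [4,5] "built" : (S\PP)/(N/NP)
        [5,6] "chased" : N/NP
    [6,7] "no" : (S\(S\NP))\S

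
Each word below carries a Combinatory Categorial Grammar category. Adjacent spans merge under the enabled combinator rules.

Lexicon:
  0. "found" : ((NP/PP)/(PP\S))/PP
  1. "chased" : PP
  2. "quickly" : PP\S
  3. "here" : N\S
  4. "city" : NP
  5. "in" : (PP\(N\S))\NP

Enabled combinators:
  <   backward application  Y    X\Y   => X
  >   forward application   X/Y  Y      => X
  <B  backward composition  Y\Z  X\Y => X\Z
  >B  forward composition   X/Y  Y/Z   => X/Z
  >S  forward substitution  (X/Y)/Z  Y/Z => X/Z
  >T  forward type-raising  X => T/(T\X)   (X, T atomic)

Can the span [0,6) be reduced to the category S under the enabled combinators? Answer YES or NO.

((NP/PP)/(PP\S))/PP PP PP\S N\S NP (PP\(N\S))\NP
CKY chart[0,6] = {N/(N\NP), NP, NP/(NP\NP), NP/(PP\PP), PP/(PP\NP), S/(S\NP)}; S ∉ chart

NO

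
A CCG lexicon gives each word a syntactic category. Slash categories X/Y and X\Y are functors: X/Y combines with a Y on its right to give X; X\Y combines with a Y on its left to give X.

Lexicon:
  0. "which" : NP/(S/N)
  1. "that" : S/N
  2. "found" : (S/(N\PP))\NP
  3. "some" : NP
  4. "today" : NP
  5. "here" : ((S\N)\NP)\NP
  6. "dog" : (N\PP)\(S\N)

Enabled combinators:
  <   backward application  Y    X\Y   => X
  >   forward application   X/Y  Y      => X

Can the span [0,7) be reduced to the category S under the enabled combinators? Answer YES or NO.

[0,7] S   >
  [0,3] S/(N\PP)   <
    [0,2] NP   >
      [0,1] "which" : NP/(S/N)
      [1,2] "that" : S/N
    [2,3] "found" : (S/(N\PP))\NP
  [3,7] N\PP   <
    [3,6] S\N   <
      [3,4] "some" : NP
      [4,6] (S\N)\NP   <
        [4,5] "today" : NP
        [5,6] "here" : ((S\N)\NP)\NP
    [6,7] "dog" : (N\PP)\(S\N)

YES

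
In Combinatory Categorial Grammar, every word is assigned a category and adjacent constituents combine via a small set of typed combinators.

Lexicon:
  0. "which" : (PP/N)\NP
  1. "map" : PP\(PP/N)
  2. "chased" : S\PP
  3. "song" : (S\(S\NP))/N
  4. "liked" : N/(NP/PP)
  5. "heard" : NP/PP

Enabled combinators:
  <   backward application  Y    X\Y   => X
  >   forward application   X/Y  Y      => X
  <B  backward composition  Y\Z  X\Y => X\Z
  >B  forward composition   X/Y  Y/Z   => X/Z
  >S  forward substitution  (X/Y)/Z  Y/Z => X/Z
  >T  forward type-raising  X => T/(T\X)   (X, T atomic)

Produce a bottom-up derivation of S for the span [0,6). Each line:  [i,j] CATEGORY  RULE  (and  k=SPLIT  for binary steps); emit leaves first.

[0,6] S   <
  [0,3] S\NP   <B
    [0,2] PP\NP   <B
      [0,1] "which" : (PP/N)\NP
      [1,2] "map" : PP\(PP/N)
    [2,3] "chased" : S\PP
  [3,6] S\(S\NP)   >
    [3,4] "song" : (S\(S\NP))/N
    [4,6] N   >
      [4,5] "liked" : N/(NP/PP)
      [5,6] "heard" : NP/PP

[0,1] (PP/N)\NP  lex  "which"
[1,2] PP\(PP/N)  lex  "map"
[0,2] PP\NP  <B  k=1
[2,3] S\PP  lex  "chased"
[0,3] S\NP  <B  k=2
[3,4] (S\(S\NP))/N  lex  "song"
[4,5] N/(NP/PP)  lex  "liked"
[5,6] NP/PP  lex  "heard"
[4,6] N  >  k=5
[3,6] S\(S\NP)  >  k=4
[0,6] S  <  k=3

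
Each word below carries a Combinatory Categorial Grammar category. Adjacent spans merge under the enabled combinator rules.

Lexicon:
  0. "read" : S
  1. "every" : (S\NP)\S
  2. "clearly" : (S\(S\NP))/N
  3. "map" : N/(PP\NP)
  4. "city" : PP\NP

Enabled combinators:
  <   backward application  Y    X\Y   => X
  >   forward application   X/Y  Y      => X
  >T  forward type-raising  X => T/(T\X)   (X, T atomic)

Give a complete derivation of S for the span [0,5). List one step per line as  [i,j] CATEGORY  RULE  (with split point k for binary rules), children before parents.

[0,5] S   <
  [0,2] S\NP   <
    [0,1] "read" : S
    [1,2] "every" : (S\NP)\S
  [2,5] S\(S\NP)   >
    [2,3] "clearly" : (S\(S\NP))/N
    [3,5] N   >
      [3,4] "map" : N/(PP\NP)
      [4,5] "city" : PP\NP

[0,1] S  lex  "read"
[1,2] (S\NP)\S  lex  "every"
[0,2] S\NP  <  k=1
[2,3] (S\(S\NP))/N  lex  "clearly"
[3,4] N/(PP\NP)  lex  "map"
[4,5] PP\NP  lex  "city"
[3,5] N  >  k=4
[2,5] S\(S\NP)  >  k=3
[0,5] S  <  k=2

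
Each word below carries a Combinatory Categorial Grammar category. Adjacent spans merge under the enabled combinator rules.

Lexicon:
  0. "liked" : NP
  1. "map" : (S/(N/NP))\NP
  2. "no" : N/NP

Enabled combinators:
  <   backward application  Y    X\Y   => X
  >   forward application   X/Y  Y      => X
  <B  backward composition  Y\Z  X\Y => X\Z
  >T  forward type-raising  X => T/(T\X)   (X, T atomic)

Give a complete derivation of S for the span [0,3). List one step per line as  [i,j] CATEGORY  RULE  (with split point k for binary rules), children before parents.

[0,3] S   >
  [0,2] S/(N/NP)   <
    [0,1] "liked" : NP
    [1,2] "map" : (S/(N/NP))\NP
  [2,3] "no" : N/NP

[0,1] NP  lex  "liked"
[1,2] (S/(N/NP))\NP  lex  "map"
[0,2] S/(N/NP)  <  k=1
[2,3] N/NP  lex  "no"
[0,3] S  >  k=2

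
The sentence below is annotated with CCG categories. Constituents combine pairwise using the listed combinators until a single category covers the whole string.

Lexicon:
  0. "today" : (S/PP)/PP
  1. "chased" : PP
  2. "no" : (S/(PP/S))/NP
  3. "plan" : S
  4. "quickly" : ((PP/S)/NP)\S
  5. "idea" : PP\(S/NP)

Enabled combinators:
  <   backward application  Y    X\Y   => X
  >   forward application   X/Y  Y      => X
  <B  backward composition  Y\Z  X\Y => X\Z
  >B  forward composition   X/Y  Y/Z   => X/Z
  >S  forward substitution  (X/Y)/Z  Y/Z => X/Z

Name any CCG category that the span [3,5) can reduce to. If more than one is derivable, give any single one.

[0,6] S   >
  [0,2] S/PP   >
    [0,1] "today" : (S/PP)/PP
    [1,2] "chased" : PP
  [2,6] PP   <
    [2,5] S/NP   >S
      [2,3] "no" : (S/(PP/S))/NP
      [3,5] (PP/S)/NP   <
        [3,4] "plan" : S
        [4,5] "quickly" : ((PP/S)/NP)\S
    [5,6] "idea" : PP\(S/NP)

(PP/S)/NP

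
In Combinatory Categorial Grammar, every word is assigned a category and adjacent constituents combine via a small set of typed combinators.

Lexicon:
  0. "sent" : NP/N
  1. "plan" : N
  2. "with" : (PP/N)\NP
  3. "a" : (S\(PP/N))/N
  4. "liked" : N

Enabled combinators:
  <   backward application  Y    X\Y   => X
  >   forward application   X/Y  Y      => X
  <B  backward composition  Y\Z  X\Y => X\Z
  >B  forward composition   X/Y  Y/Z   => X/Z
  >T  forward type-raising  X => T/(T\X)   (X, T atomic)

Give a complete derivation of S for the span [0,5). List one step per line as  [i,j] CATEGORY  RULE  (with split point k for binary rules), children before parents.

[0,1] NP/N  lex  "sent"
[1,2] N  lex  "plan"
[0,2] NP  >  k=1
[2,3] (PP/N)\NP  lex  "with"
[3,4] (S\(PP/N))/N  lex  "a"
[4,5] N  lex  "liked"
[3,5] S\(PP/N)  >  k=4
[2,5] S\NP  <B  k=3
[0,5] S  <  k=2

[0,5] S   <
  [0,2] NP   >
    [0,1] "sent" : NP/N
    [1,2] "plan" : N
  [2,5] S\NP   <B
    [2,3] "with" : (PP/N)\NP
    [3,5] S\(PP/N)   >
      [3,4] "a" : (S\(PP/N))/N
      [4,5] "liked" : N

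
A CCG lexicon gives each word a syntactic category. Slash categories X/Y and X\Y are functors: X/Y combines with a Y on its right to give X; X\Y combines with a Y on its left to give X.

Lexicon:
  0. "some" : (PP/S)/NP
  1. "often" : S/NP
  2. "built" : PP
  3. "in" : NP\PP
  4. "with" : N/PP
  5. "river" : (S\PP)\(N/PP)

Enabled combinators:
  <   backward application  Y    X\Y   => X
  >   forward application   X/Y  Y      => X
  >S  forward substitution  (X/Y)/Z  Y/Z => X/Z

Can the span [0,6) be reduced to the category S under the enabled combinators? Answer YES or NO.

[0,6] S   <
  [0,4] PP   >
    [0,2] PP/NP   >S
      [0,1] "some" : (PP/S)/NP
      [1,2] "often" : S/NP
    [2,4] NP   <
      [2,3] "built" : PP
      [3,4] "in" : NP\PP
  [4,6] S\PP   <
    [4,5] "with" : N/PP
    [5,6] "river" : (S\PP)\(N/PP)

YES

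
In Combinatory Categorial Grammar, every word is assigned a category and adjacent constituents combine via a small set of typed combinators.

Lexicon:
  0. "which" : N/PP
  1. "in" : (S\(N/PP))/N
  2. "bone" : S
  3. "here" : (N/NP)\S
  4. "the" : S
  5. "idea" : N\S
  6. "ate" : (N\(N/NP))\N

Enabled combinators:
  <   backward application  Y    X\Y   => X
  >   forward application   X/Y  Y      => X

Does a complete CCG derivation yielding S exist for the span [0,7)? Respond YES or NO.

YES

[0,7] S   <
  [0,1] "which" : N/PP
  [1,7] S\(N/PP)   >
    [1,2] "in" : (S\(N/PP))/N
    [2,7] N   <
      [2,4] N/NP   <
        [2,3] "bone" : S
        [3,4] "here" : (N/NP)\S
      [4,7] N\(N/NP)   <
        [4,6] N   <
          [4,5] "the" : S
          [5,6] "idea" : N\S
        [6,7] "ate" : (N\(N/NP))\N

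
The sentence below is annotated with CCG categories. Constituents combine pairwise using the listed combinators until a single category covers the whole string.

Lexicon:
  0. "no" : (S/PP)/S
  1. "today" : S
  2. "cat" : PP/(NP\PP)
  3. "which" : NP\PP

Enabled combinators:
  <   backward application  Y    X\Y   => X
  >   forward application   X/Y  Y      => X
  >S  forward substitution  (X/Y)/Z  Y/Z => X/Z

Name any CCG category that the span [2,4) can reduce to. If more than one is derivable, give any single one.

PP

[0,4] S   >
  [0,2] S/PP   >
    [0,1] "no" : (S/PP)/S
    [1,2] "today" : S
  [2,4] PP   >
    [2,3] "cat" : PP/(NP\PP)
    [3,4] "which" : NP\PP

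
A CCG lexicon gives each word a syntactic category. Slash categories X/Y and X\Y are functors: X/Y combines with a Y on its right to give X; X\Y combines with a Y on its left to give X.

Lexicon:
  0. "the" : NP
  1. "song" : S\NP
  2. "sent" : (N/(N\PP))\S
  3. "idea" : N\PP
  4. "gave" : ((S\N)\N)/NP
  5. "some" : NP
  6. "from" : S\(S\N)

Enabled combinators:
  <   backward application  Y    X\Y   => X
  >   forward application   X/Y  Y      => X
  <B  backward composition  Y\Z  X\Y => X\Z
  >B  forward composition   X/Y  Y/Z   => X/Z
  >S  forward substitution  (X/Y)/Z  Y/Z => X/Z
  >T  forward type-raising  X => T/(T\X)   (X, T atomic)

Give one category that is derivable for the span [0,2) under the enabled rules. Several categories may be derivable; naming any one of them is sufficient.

S

[0,7] S   <
  [0,6] S\N   <
    [0,4] N   >
      [0,3] N/(N\PP)   <
        [0,2] S   >
          [0,1] S/(S\NP)   >T
            [0,1] "the" : NP
          [1,2] "song" : S\NP
        [2,3] "sent" : (N/(N\PP))\S
      [3,4] "idea" : N\PP
    [4,6] (S\N)\N   >
      [4,5] "gave" : ((S\N)\N)/NP
      [5,6] "some" : NP
  [6,7] "from" : S\(S\N)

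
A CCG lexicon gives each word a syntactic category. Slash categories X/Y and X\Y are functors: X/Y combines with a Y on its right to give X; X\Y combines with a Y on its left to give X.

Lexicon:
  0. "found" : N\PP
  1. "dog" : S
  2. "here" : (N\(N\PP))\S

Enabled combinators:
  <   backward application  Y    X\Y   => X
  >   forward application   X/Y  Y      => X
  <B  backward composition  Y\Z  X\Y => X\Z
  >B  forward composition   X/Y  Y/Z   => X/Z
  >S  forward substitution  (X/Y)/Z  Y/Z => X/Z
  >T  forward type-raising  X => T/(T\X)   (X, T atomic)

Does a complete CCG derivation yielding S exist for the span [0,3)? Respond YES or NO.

N\PP S (N\(N\PP))\S
CKY chart[0,3] = {N, N/(N\N), NP/(NP\N), PP/(PP\N), S/(S\N)}; S ∉ chart

NO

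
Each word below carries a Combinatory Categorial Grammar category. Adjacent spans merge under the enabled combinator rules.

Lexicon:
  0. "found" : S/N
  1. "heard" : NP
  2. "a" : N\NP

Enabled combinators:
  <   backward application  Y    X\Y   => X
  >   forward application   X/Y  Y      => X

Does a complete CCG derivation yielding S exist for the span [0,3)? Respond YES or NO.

[0,3] S   >
  [0,1] "found" : S/N
  [1,3] N   <
    [1,2] "heard" : NP
    [2,3] "a" : N\NP

YES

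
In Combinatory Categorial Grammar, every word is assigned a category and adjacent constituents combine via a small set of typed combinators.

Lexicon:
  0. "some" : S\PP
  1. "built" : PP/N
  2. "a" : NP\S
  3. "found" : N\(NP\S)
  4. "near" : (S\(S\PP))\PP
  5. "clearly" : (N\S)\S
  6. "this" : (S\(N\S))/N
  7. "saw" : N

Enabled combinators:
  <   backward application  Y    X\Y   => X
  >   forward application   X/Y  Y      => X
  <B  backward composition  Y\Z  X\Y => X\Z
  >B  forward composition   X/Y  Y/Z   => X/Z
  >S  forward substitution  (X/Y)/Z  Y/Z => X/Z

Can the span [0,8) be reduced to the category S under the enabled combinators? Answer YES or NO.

[0,8] S   <
  [0,6] N\S   <
    [0,5] S   <
      [0,1] "some" : S\PP
      [1,5] S\(S\PP)   <
        [1,4] PP   >
          [1,2] "built" : PP/N
          [2,4] N   <
            [2,3] "a" : NP\S
            [3,4] "found" : N\(NP\S)
        [4,5] "near" : (S\(S\PP))\PP
    [5,6] "clearly" : (N\S)\S
  [6,8] S\(N\S)   >
    [6,7] "this" : (S\(N\S))/N
    [7,8] "saw" : N

YES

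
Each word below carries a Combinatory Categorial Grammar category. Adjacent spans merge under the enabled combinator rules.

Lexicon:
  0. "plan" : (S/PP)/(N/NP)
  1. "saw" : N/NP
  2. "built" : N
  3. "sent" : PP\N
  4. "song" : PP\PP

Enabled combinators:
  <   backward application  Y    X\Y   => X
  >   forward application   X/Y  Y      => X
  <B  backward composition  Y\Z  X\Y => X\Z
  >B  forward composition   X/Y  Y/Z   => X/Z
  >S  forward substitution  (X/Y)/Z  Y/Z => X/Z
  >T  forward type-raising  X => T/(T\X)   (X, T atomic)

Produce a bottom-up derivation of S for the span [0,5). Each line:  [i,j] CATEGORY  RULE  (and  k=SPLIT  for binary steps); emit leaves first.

[0,1] (S/PP)/(N/NP)  lex  "plan"
[1,2] N/NP  lex  "saw"
[0,2] S/PP  >  k=1
[2,3] N  lex  "built"
[3,4] PP\N  lex  "sent"
[4,5] PP\PP  lex  "song"
[3,5] PP\N  <B  k=4
[2,5] PP  <  k=3
[0,5] S  >  k=2

[0,5] S   >
  [0,2] S/PP   >
    [0,1] "plan" : (S/PP)/(N/NP)
    [1,2] "saw" : N/NP
  [2,5] PP   <
    [2,3] "built" : N
    [3,5] PP\N   <B
      [3,4] "sent" : PP\N
      [4,5] "song" : PP\PP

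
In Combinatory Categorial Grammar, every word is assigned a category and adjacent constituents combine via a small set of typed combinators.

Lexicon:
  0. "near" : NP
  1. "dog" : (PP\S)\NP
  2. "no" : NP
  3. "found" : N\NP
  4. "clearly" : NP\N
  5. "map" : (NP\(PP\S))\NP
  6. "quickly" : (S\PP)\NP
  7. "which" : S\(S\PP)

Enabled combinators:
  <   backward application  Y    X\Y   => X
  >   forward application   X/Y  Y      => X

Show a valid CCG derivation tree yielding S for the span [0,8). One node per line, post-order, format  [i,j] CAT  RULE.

[0,8] S   <
  [0,7] S\PP   <
    [0,6] NP   <
      [0,2] PP\S   <
        [0,1] "near" : NP
        [1,2] "dog" : (PP\S)\NP
      [2,6] NP\(PP\S)   <
        [2,5] NP   <
          [2,4] N   <
            [2,3] "no" : NP
            [3,4] "found" : N\NP
          [4,5] "clearly" : NP\N
        [5,6] "map" : (NP\(PP\S))\NP
    [6,7] "quickly" : (S\PP)\NP
  [7,8] "which" : S\(S\PP)

[0,1] NP  lex  "near"
[1,2] (PP\S)\NP  lex  "dog"
[0,2] PP\S  <  k=1
[2,3] NP  lex  "no"
[3,4] N\NP  lex  "found"
[2,4] N  <  k=3
[4,5] NP\N  lex  "clearly"
[2,5] NP  <  k=4
[5,6] (NP\(PP\S))\NP  lex  "map"
[2,6] NP\(PP\S)  <  k=5
[0,6] NP  <  k=2
[6,7] (S\PP)\NP  lex  "quickly"
[0,7] S\PP  <  k=6
[7,8] S\(S\PP)  lex  "which"
[0,8] S  <  k=7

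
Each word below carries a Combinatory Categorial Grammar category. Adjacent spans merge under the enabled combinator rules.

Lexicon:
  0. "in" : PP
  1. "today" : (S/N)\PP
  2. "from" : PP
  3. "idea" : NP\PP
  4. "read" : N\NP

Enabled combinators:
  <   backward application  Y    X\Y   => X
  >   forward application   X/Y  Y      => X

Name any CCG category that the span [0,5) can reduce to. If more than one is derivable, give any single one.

S

[0,5] S   >
  [0,2] S/N   <
    [0,1] "in" : PP
    [1,2] "today" : (S/N)\PP
  [2,5] N   <
    [2,4] NP   <
      [2,3] "from" : PP
      [3,4] "idea" : NP\PP
    [4,5] "read" : N\NP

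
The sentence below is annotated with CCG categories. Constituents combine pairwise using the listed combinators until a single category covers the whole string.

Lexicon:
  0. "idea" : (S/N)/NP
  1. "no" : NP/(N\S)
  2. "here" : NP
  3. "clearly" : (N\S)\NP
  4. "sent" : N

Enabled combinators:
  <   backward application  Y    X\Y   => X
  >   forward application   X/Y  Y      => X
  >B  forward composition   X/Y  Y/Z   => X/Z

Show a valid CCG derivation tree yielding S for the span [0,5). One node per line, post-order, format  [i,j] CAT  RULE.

[0,5] S   >
  [0,4] S/N   >
    [0,1] "idea" : (S/N)/NP
    [1,4] NP   >
      [1,2] "no" : NP/(N\S)
      [2,4] N\S   <
        [2,3] "here" : NP
        [3,4] "clearly" : (N\S)\NP
  [4,5] "sent" : N

[0,1] (S/N)/NP  lex  "idea"
[1,2] NP/(N\S)  lex  "no"
[2,3] NP  lex  "here"
[3,4] (N\S)\NP  lex  "clearly"
[2,4] N\S  <  k=3
[1,4] NP  >  k=2
[0,4] S/N  >  k=1
[4,5] N  lex  "sent"
[0,5] S  >  k=4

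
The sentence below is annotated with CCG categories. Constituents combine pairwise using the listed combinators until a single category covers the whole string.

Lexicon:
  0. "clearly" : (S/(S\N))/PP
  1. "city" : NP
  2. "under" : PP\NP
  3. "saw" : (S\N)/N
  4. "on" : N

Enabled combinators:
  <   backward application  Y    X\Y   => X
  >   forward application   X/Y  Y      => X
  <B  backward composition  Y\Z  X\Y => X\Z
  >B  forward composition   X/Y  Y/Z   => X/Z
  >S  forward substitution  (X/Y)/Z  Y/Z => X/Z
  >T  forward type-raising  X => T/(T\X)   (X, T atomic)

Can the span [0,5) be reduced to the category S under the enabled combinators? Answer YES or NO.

YES

[0,5] S   >
  [0,3] S/(S\N)   >
    [0,1] "clearly" : (S/(S\N))/PP
    [1,3] PP   <
      [1,2] "city" : NP
      [2,3] "under" : PP\NP
  [3,5] S\N   >
    [3,4] "saw" : (S\N)/N
    [4,5] "on" : N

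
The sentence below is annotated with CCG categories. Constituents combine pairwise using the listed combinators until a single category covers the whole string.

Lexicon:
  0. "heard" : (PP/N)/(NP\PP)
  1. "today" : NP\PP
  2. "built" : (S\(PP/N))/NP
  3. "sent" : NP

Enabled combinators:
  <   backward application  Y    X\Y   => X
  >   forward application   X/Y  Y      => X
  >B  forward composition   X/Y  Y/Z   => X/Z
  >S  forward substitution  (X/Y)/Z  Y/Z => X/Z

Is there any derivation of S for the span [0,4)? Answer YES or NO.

[0,4] S   <
  [0,2] PP/N   >
    [0,1] "heard" : (PP/N)/(NP\PP)
    [1,2] "today" : NP\PP
  [2,4] S\(PP/N)   >
    [2,3] "built" : (S\(PP/N))/NP
    [3,4] "sent" : NP

YES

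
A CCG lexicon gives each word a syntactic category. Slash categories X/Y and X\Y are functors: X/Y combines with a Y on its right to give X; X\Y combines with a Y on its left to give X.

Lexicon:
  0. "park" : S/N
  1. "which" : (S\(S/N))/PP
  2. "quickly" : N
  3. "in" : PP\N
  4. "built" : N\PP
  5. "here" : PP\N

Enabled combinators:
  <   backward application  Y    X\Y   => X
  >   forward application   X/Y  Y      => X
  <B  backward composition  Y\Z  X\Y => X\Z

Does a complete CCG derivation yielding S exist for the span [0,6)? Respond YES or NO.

[0,6] S   <
  [0,1] "park" : S/N
  [1,6] S\(S/N)   >
    [1,2] "which" : (S\(S/N))/PP
    [2,6] PP   <
      [2,3] "quickly" : N
      [3,6] PP\N   <B
        [3,5] N\N   <B
          [3,4] "in" : PP\N
          [4,5] "built" : N\PP
        [5,6] "here" : PP\N

YES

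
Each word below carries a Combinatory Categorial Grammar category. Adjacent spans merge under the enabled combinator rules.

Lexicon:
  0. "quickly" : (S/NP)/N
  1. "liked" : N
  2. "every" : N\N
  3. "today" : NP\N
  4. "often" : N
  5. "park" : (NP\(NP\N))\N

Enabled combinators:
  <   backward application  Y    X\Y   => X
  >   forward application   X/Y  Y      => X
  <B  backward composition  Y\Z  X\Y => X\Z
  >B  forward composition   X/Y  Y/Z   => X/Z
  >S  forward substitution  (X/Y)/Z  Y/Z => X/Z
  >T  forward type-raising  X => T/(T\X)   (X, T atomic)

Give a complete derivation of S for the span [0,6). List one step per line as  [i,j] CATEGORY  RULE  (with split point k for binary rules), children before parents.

[0,6] S   >
  [0,2] S/NP   >
    [0,1] "quickly" : (S/NP)/N
    [1,2] "liked" : N
  [2,6] NP   <
    [2,4] NP\N   <B
      [2,3] "every" : N\N
      [3,4] "today" : NP\N
    [4,6] NP\(NP\N)   <
      [4,5] "often" : N
      [5,6] "park" : (NP\(NP\N))\N

[0,1] (S/NP)/N  lex  "quickly"
[1,2] N  lex  "liked"
[0,2] S/NP  >  k=1
[2,3] N\N  lex  "every"
[3,4] NP\N  lex  "today"
[2,4] NP\N  <B  k=3
[4,5] N  lex  "often"
[5,6] (NP\(NP\N))\N  lex  "park"
[4,6] NP\(NP\N)  <  k=5
[2,6] NP  <  k=4
[0,6] S  >  k=2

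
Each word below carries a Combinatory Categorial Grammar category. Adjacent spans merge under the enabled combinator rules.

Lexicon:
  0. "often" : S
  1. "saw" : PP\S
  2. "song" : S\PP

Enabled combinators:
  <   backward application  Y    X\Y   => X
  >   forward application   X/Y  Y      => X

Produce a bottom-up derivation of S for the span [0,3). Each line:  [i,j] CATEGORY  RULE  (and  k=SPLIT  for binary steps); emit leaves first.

[0,1] S  lex  "often"
[1,2] PP\S  lex  "saw"
[0,2] PP  <  k=1
[2,3] S\PP  lex  "song"
[0,3] S  <  k=2

[0,3] S   <
  [0,2] PP   <
    [0,1] "often" : S
    [1,2] "saw" : PP\S
  [2,3] "song" : S\PP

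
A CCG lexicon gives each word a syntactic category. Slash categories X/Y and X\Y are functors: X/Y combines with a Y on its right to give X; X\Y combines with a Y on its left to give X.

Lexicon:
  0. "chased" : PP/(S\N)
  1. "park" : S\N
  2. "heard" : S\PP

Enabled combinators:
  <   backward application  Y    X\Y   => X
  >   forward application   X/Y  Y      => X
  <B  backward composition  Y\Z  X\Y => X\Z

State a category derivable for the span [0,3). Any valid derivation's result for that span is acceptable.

S

[0,3] S   <
  [0,2] PP   >
    [0,1] "chased" : PP/(S\N)
    [1,2] "park" : S\N
  [2,3] "heard" : S\PP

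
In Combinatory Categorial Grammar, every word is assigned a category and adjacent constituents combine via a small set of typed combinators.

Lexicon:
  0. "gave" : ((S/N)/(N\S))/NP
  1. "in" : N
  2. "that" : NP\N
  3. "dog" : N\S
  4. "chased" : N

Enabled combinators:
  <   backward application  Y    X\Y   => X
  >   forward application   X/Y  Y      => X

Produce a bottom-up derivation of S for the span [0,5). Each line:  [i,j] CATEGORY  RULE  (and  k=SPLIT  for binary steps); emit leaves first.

[0,1] ((S/N)/(N\S))/NP  lex  "gave"
[1,2] N  lex  "in"
[2,3] NP\N  lex  "that"
[1,3] NP  <  k=2
[0,3] (S/N)/(N\S)  >  k=1
[3,4] N\S  lex  "dog"
[0,4] S/N  >  k=3
[4,5] N  lex  "chased"
[0,5] S  >  k=4

[0,5] S   >
  [0,4] S/N   >
    [0,3] (S/N)/(N\S)   >
      [0,1] "gave" : ((S/N)/(N\S))/NP
      [1,3] NP   <
        [1,2] "in" : N
        [2,3] "that" : NP\N
    [3,4] "dog" : N\S
  [4,5] "chased" : N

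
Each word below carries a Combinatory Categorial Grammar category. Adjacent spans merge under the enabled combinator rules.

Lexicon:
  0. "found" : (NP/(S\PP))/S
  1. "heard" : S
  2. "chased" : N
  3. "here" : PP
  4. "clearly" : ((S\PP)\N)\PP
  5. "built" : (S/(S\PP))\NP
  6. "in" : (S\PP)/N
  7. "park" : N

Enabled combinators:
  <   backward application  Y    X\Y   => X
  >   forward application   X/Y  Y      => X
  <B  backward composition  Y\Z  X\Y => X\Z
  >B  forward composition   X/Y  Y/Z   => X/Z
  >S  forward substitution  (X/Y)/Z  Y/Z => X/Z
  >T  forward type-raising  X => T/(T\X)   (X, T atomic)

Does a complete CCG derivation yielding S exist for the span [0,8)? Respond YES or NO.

YES

[0,8] S   >
  [0,6] S/(S\PP)   <
    [0,5] NP   >
      [0,2] NP/(S\PP)   >
        [0,1] "found" : (NP/(S\PP))/S
        [1,2] "heard" : S
      [2,5] S\PP   <
        [2,3] "chased" : N
        [3,5] (S\PP)\N   <
          [3,4] "here" : PP
          [4,5] "clearly" : ((S\PP)\N)\PP
    [5,6] "built" : (S/(S\PP))\NP
  [6,8] S\PP   >
    [6,7] "in" : (S\PP)/N
    [7,8] "park" : N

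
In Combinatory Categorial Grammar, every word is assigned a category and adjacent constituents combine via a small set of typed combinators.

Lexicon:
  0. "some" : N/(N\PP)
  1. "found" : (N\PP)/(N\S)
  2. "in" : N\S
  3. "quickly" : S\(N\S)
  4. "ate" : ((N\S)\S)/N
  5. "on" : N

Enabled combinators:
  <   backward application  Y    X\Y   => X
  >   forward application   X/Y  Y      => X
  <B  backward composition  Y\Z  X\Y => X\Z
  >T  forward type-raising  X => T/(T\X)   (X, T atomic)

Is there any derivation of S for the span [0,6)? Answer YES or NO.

N/(N\PP) (N\PP)/(N\S) N\S S\(N\S) ((N\S)\S)/N N
CKY chart[0,6] = {N, N/(N\N), NP/(NP\N), PP/(PP\N), S/(S\N)}; S ∉ chart

NO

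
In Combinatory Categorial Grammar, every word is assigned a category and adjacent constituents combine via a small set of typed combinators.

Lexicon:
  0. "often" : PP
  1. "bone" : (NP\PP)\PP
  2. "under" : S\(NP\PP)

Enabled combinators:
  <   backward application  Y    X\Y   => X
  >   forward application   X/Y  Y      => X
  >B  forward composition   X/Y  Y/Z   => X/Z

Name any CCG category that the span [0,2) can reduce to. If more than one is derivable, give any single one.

[0,3] S   <
  [0,2] NP\PP   <
    [0,1] "often" : PP
    [1,2] "bone" : (NP\PP)\PP
  [2,3] "under" : S\(NP\PP)

NP\PP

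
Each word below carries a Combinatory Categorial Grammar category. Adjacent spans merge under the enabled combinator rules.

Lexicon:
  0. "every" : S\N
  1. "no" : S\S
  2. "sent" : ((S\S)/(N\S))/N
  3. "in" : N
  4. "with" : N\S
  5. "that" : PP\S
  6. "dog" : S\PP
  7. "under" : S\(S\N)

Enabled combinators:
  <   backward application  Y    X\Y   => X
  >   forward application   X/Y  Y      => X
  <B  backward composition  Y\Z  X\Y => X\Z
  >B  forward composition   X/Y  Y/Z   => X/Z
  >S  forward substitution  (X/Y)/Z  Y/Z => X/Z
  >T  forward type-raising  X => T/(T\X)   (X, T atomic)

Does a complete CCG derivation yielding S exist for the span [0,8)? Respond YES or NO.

YES

[0,8] S   <
  [0,7] S\N   <B
    [0,6] PP\N   <B
      [0,2] S\N   <B
        [0,1] "every" : S\N
        [1,2] "no" : S\S
      [2,6] PP\S   <B
        [2,5] S\S   >
          [2,4] (S\S)/(N\S)   >
            [2,3] "sent" : ((S\S)/(N\S))/N
            [3,4] "in" : N
          [4,5] "with" : N\S
        [5,6] "that" : PP\S
    [6,7] "dog" : S\PP
  [7,8] "under" : S\(S\N)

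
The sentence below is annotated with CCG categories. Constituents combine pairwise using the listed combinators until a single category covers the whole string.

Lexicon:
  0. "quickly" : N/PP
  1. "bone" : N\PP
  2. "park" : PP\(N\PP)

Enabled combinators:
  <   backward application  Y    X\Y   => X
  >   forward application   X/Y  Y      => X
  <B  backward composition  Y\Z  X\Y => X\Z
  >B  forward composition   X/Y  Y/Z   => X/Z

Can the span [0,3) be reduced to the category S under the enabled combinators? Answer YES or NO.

N/PP N\PP PP\(N\PP)
CKY chart[0,3] = {N}; S ∉ chart

NO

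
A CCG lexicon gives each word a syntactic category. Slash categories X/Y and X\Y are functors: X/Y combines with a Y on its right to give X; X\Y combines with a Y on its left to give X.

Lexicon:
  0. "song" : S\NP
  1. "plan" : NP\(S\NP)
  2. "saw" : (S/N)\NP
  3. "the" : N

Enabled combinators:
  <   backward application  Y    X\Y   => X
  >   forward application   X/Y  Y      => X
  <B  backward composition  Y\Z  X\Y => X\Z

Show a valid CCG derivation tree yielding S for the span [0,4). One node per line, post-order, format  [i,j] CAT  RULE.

[0,4] S   >
  [0,3] S/N   <
    [0,2] NP   <
      [0,1] "song" : S\NP
      [1,2] "plan" : NP\(S\NP)
    [2,3] "saw" : (S/N)\NP
  [3,4] "the" : N

[0,1] S\NP  lex  "song"
[1,2] NP\(S\NP)  lex  "plan"
[0,2] NP  <  k=1
[2,3] (S/N)\NP  lex  "saw"
[0,3] S/N  <  k=2
[3,4] N  lex  "the"
[0,4] S  >  k=3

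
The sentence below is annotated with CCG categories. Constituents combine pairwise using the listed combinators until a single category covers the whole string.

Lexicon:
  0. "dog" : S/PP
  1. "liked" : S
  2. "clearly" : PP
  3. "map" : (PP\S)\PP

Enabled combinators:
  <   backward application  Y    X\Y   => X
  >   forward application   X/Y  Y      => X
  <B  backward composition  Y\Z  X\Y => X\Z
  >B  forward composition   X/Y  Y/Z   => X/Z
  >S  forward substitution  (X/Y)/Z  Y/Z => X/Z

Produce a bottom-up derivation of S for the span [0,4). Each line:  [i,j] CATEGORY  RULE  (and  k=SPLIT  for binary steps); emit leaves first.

[0,1] S/PP  lex  "dog"
[1,2] S  lex  "liked"
[2,3] PP  lex  "clearly"
[3,4] (PP\S)\PP  lex  "map"
[2,4] PP\S  <  k=3
[1,4] PP  <  k=2
[0,4] S  >  k=1

[0,4] S   >
  [0,1] "dog" : S/PP
  [1,4] PP   <
    [1,2] "liked" : S
    [2,4] PP\S   <
      [2,3] "clearly" : PP
      [3,4] "map" : (PP\S)\PP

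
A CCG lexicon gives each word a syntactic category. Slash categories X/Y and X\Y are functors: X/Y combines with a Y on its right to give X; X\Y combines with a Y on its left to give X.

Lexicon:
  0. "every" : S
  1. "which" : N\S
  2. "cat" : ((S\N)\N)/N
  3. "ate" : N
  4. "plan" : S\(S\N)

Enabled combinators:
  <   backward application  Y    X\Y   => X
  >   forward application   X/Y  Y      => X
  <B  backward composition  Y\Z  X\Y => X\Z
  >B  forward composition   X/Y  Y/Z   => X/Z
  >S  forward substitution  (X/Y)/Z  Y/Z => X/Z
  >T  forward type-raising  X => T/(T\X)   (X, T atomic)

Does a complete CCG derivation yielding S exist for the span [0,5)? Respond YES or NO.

YES

[0,5] S   <
  [0,4] S\N   <
    [0,2] N   >
      [0,1] N/(N\S)   >T
        [0,1] "every" : S
      [1,2] "which" : N\S
    [2,4] (S\N)\N   >
      [2,3] "cat" : ((S\N)\N)/N
      [3,4] "ate" : N
  [4,5] "plan" : S\(S\N)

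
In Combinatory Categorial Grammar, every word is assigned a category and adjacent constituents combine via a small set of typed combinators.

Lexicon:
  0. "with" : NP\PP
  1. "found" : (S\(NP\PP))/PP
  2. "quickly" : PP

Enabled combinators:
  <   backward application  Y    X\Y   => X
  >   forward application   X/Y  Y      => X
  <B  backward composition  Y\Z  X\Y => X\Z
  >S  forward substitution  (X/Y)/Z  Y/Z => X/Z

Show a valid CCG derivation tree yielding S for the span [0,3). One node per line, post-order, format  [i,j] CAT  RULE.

[0,3] S   <
  [0,1] "with" : NP\PP
  [1,3] S\(NP\PP)   >
    [1,2] "found" : (S\(NP\PP))/PP
    [2,3] "quickly" : PP

[0,1] NP\PP  lex  "with"
[1,2] (S\(NP\PP))/PP  lex  "found"
[2,3] PP  lex  "quickly"
[1,3] S\(NP\PP)  >  k=2
[0,3] S  <  k=1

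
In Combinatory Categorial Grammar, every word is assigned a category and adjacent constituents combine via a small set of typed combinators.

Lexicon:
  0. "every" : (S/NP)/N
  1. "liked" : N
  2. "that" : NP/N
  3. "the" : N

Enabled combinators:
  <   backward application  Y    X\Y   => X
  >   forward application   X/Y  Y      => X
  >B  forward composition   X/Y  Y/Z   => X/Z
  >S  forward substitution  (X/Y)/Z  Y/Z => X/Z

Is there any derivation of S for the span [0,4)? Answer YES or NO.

[0,4] S   >
  [0,2] S/NP   >
    [0,1] "every" : (S/NP)/N
    [1,2] "liked" : N
  [2,4] NP   >
    [2,3] "that" : NP/N
    [3,4] "the" : N

YES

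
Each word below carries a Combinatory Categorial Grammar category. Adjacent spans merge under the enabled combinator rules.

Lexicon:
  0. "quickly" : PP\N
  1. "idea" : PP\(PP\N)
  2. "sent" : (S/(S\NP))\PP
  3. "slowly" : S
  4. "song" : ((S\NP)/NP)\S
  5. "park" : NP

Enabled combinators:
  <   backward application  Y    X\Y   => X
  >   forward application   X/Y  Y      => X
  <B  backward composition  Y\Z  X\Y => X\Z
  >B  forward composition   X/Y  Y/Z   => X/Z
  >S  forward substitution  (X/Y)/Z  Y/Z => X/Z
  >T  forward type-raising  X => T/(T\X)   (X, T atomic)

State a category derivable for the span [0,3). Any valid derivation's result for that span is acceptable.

S/(S\NP)

[0,6] S   >
  [0,3] S/(S\NP)   <
    [0,2] PP   <
      [0,1] "quickly" : PP\N
      [1,2] "idea" : PP\(PP\N)
    [2,3] "sent" : (S/(S\NP))\PP
  [3,6] S\NP   >
    [3,5] (S\NP)/NP   <
      [3,4] "slowly" : S
      [4,5] "song" : ((S\NP)/NP)\S
    [5,6] "park" : NP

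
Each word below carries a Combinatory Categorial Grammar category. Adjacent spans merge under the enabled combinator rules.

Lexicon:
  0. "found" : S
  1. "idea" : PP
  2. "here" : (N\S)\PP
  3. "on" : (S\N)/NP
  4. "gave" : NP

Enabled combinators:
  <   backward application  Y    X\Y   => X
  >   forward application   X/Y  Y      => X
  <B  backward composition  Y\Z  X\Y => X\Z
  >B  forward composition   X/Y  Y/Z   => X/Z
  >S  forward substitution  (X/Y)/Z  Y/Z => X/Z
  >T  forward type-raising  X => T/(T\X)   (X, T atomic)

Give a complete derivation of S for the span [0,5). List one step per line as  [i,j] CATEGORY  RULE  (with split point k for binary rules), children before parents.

[0,1] S  lex  "found"
[1,2] PP  lex  "idea"
[2,3] (N\S)\PP  lex  "here"
[1,3] N\S  <  k=2
[0,3] N  <  k=1
[3,4] (S\N)/NP  lex  "on"
[4,5] NP  lex  "gave"
[3,5] S\N  >  k=4
[0,5] S  <  k=3

[0,5] S   <
  [0,3] N   <
    [0,1] "found" : S
    [1,3] N\S   <
      [1,2] "idea" : PP
      [2,3] "here" : (N\S)\PP
  [3,5] S\N   >
    [3,4] "on" : (S\N)/NP
    [4,5] "gave" : NP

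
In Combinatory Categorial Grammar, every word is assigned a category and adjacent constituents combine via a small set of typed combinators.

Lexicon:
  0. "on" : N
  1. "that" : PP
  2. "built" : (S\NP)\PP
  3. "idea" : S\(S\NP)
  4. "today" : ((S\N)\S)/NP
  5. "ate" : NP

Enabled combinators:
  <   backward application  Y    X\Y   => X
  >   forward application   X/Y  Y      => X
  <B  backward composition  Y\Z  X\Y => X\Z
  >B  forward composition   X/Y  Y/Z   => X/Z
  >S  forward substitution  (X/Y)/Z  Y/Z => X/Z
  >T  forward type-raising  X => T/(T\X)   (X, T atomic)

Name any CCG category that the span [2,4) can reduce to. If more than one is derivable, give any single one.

S\PP

[0,6] S   <
  [0,1] "on" : N
  [1,6] S\N   <
    [1,4] S   >
      [1,2] S/(S\PP)   >T
        [1,2] "that" : PP
      [2,4] S\PP   <B
        [2,3] "built" : (S\NP)\PP
        [3,4] "idea" : S\(S\NP)
    [4,6] (S\N)\S   >
      [4,5] "today" : ((S\N)\S)/NP
      [5,6] "ate" : NP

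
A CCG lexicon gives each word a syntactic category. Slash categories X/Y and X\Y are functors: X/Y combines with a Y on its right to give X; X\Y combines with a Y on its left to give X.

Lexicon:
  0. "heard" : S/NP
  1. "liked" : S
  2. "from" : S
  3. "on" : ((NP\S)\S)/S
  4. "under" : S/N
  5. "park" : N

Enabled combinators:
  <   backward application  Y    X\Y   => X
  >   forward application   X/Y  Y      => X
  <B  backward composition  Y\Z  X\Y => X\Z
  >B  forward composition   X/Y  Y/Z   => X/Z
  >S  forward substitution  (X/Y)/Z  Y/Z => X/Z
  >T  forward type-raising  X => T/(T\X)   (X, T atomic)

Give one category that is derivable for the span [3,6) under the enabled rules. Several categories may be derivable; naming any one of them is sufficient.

(NP\S)\S

[0,6] S   >
  [0,1] "heard" : S/NP
  [1,6] NP   >
    [1,2] NP/(NP\S)   >T
      [1,2] "liked" : S
    [2,6] NP\S   <
      [2,3] "from" : S
      [3,6] (NP\S)\S   >
        [3,4] "on" : ((NP\S)\S)/S
        [4,6] S   >
          [4,5] "under" : S/N
          [5,6] "park" : N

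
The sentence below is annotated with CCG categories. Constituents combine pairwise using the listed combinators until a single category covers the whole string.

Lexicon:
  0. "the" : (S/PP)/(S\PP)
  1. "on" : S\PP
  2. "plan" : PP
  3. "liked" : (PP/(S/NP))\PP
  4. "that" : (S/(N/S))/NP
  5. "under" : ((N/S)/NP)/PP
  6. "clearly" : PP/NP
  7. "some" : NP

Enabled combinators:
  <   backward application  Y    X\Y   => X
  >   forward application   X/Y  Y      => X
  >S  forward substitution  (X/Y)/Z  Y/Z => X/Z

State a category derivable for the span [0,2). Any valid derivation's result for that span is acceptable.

[0,8] S   >
  [0,2] S/PP   >
    [0,1] "the" : (S/PP)/(S\PP)
    [1,2] "on" : S\PP
  [2,8] PP   >
    [2,4] PP/(S/NP)   <
      [2,3] "plan" : PP
      [3,4] "liked" : (PP/(S/NP))\PP
    [4,8] S/NP   >S
      [4,5] "that" : (S/(N/S))/NP
      [5,8] (N/S)/NP   >
        [5,6] "under" : ((N/S)/NP)/PP
        [6,8] PP   >
          [6,7] "clearly" : PP/NP
          [7,8] "some" : NP

S/PP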